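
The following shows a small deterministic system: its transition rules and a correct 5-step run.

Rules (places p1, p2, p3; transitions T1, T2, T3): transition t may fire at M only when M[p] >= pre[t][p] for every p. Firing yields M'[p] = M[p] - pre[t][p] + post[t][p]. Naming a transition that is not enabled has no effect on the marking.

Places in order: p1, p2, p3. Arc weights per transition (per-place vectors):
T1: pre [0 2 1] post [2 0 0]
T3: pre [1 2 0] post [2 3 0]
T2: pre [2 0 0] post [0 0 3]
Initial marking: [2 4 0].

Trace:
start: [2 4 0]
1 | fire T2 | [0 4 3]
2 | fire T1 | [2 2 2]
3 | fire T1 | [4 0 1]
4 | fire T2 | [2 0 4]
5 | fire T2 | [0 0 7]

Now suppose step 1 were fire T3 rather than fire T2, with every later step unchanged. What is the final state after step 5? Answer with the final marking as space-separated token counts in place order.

1 5 3

(re-executing from step 1 with the substitution; state before step 1: [2 4 0])
1 | fire T3 | [3 5 0]
2 | fire T1 | [3 5 0]
3 | fire T1 | [3 5 0]
4 | fire T2 | [1 5 3]
5 | fire T2 | [1 5 3]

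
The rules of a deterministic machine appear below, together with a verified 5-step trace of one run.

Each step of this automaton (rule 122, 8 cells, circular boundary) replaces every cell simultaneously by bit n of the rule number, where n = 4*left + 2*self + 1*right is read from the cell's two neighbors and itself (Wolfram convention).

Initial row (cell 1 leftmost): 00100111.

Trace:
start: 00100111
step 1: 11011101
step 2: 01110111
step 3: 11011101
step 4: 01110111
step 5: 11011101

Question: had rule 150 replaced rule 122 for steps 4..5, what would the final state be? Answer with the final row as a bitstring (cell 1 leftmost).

(re-executing steps 4..5 under rule 150; state before step 4: 11011101)
step 4: 10001000
step 5: 11011101

11011101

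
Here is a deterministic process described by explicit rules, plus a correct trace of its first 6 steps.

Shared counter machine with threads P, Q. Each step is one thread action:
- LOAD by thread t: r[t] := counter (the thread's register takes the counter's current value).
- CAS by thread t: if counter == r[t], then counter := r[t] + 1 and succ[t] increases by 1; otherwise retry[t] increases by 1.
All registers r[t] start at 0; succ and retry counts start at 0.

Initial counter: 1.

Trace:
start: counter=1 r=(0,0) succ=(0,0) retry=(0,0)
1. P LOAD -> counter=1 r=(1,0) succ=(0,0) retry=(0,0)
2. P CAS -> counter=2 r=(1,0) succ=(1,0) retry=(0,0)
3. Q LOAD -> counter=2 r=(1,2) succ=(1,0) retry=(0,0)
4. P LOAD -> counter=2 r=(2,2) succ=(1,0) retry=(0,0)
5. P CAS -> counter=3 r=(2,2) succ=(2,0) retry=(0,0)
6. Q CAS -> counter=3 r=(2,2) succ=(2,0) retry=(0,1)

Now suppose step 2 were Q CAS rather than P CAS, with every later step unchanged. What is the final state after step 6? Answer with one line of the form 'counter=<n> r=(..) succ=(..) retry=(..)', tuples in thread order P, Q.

counter=2 r=(1,1) succ=(1,0) retry=(0,2)

(re-executing from step 2 with the substitution; state before step 2: counter=1 r=(1,0) succ=(0,0) retry=(0,0))
2. Q CAS -> counter=1 r=(1,0) succ=(0,0) retry=(0,1)
3. Q LOAD -> counter=1 r=(1,1) succ=(0,0) retry=(0,1)
4. P LOAD -> counter=1 r=(1,1) succ=(0,0) retry=(0,1)
5. P CAS -> counter=2 r=(1,1) succ=(1,0) retry=(0,1)
6. Q CAS -> counter=2 r=(1,1) succ=(1,0) retry=(0,2)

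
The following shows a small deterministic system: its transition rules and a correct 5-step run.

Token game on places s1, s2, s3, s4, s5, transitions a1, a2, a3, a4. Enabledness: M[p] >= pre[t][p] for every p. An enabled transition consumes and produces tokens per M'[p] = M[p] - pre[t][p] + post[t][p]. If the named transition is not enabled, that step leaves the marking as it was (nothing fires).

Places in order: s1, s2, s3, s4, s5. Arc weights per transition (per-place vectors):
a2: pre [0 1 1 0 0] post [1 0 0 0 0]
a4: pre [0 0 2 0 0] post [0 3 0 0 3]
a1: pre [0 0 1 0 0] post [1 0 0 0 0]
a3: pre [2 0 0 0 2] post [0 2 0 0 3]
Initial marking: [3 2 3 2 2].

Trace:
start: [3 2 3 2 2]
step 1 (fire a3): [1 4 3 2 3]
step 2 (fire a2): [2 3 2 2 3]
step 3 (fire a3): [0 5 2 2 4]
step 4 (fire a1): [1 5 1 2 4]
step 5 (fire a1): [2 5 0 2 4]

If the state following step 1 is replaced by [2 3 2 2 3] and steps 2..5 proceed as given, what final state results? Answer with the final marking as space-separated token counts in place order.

2 4 0 2 4

state after step 1 := [2 3 2 2 3]
step 2 (fire a2): [3 2 1 2 3]
step 3 (fire a3): [1 4 1 2 4]
step 4 (fire a1): [2 4 0 2 4]
step 5 (fire a1): [2 4 0 2 4]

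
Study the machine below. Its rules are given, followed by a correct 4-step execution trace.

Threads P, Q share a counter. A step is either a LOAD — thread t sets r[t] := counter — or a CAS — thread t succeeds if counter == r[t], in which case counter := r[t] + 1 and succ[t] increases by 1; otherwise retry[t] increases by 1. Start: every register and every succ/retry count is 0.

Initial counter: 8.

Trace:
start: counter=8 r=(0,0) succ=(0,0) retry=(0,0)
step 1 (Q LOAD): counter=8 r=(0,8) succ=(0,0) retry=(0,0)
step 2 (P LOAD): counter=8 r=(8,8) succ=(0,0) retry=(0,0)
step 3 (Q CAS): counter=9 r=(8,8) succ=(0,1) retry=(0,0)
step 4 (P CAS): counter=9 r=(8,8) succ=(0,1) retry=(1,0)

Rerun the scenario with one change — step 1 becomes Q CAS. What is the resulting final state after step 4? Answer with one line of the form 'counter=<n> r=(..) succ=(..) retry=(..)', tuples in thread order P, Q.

counter=9 r=(8,0) succ=(1,0) retry=(0,2)

(re-executing from step 1 with the substitution; state before step 1: counter=8 r=(0,0) succ=(0,0) retry=(0,0))
step 1 (Q CAS): counter=8 r=(0,0) succ=(0,0) retry=(0,1)
step 2 (P LOAD): counter=8 r=(8,0) succ=(0,0) retry=(0,1)
step 3 (Q CAS): counter=8 r=(8,0) succ=(0,0) retry=(0,2)
step 4 (P CAS): counter=9 r=(8,0) succ=(1,0) retry=(0,2)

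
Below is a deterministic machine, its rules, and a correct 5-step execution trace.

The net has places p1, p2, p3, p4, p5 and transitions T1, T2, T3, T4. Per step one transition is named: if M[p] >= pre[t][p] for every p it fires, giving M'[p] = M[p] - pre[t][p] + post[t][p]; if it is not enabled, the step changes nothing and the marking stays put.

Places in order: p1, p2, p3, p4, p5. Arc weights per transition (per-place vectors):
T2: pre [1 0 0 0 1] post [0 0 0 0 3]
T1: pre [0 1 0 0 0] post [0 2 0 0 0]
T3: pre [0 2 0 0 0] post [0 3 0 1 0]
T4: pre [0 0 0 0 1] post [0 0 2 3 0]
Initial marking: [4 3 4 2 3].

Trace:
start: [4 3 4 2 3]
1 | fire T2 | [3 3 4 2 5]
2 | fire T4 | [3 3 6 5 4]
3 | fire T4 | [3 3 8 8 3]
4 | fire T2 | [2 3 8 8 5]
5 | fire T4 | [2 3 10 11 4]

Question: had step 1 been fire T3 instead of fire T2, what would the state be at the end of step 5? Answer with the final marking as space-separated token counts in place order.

3 4 10 12 2

(re-executing from step 1 with the substitution; state before step 1: [4 3 4 2 3])
1 | fire T3 | [4 4 4 3 3]
2 | fire T4 | [4 4 6 6 2]
3 | fire T4 | [4 4 8 9 1]
4 | fire T2 | [3 4 8 9 3]
5 | fire T4 | [3 4 10 12 2]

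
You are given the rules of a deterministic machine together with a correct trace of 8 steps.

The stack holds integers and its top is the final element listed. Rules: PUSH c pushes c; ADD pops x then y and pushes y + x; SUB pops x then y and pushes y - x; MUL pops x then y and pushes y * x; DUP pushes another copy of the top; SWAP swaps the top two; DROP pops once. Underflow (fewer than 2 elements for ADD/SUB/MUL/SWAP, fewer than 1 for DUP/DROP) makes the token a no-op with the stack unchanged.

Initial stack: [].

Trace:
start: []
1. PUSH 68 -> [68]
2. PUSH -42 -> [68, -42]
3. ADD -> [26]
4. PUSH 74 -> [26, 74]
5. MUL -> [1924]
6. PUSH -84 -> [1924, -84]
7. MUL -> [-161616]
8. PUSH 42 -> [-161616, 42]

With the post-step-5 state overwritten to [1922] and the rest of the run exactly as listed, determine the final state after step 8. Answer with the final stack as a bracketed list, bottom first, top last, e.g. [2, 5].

[-161448, 42]

state after step 5 := [1922]
6. PUSH -84 -> [1922, -84]
7. MUL -> [-161448]
8. PUSH 42 -> [-161448, 42]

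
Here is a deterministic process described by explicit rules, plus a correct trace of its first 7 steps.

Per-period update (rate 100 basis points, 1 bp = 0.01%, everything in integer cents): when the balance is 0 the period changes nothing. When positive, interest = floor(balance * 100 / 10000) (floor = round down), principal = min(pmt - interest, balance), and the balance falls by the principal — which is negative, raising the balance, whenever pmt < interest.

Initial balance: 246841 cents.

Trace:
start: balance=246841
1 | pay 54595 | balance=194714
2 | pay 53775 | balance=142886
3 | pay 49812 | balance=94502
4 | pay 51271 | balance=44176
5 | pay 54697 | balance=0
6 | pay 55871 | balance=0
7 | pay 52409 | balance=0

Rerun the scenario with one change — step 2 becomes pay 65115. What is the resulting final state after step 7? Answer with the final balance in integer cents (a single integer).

0

(re-executing from step 2 with the substitution; state before step 2: balance=194714)
2 | pay 65115 | balance=131546
3 | pay 49812 | balance=83049
4 | pay 51271 | balance=32608
5 | pay 54697 | balance=0
6 | pay 55871 | balance=0
7 | pay 52409 | balance=0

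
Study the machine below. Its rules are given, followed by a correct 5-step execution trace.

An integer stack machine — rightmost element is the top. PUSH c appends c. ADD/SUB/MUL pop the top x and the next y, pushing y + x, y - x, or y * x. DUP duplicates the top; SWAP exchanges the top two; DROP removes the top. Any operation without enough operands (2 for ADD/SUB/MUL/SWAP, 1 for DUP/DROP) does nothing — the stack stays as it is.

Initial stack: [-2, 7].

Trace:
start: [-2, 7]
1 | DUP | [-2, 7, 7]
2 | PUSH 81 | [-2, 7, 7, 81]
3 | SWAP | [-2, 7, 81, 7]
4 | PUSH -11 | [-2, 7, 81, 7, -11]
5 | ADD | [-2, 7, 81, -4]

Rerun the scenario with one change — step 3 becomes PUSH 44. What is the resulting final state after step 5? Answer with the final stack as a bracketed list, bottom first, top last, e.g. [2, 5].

(re-executing from step 3 with the substitution; state before step 3: [-2, 7, 7, 81])
3 | PUSH 44 | [-2, 7, 7, 81, 44]
4 | PUSH -11 | [-2, 7, 7, 81, 44, -11]
5 | ADD | [-2, 7, 7, 81, 33]

[-2, 7, 7, 81, 33]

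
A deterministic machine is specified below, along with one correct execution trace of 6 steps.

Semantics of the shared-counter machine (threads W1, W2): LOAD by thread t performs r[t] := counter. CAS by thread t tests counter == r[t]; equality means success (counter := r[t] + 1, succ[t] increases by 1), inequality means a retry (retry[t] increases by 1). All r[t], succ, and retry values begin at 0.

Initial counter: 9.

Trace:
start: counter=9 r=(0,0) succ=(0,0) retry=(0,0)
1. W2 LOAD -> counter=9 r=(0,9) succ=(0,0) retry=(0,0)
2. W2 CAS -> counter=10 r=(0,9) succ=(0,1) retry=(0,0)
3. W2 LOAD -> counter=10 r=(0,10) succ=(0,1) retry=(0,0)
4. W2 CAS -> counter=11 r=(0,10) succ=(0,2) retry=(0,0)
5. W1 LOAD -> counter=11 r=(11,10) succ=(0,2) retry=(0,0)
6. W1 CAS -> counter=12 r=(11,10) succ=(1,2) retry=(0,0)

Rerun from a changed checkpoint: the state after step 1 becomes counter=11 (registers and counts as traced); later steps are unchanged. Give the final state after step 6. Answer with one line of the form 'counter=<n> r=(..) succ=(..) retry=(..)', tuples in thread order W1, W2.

state after step 1 := counter=11 r=(0,9) succ=(0,0) retry=(0,0)
2. W2 CAS -> counter=11 r=(0,9) succ=(0,0) retry=(0,1)
3. W2 LOAD -> counter=11 r=(0,11) succ=(0,0) retry=(0,1)
4. W2 CAS -> counter=12 r=(0,11) succ=(0,1) retry=(0,1)
5. W1 LOAD -> counter=12 r=(12,11) succ=(0,1) retry=(0,1)
6. W1 CAS -> counter=13 r=(12,11) succ=(1,1) retry=(0,1)

counter=13 r=(12,11) succ=(1,1) retry=(0,1)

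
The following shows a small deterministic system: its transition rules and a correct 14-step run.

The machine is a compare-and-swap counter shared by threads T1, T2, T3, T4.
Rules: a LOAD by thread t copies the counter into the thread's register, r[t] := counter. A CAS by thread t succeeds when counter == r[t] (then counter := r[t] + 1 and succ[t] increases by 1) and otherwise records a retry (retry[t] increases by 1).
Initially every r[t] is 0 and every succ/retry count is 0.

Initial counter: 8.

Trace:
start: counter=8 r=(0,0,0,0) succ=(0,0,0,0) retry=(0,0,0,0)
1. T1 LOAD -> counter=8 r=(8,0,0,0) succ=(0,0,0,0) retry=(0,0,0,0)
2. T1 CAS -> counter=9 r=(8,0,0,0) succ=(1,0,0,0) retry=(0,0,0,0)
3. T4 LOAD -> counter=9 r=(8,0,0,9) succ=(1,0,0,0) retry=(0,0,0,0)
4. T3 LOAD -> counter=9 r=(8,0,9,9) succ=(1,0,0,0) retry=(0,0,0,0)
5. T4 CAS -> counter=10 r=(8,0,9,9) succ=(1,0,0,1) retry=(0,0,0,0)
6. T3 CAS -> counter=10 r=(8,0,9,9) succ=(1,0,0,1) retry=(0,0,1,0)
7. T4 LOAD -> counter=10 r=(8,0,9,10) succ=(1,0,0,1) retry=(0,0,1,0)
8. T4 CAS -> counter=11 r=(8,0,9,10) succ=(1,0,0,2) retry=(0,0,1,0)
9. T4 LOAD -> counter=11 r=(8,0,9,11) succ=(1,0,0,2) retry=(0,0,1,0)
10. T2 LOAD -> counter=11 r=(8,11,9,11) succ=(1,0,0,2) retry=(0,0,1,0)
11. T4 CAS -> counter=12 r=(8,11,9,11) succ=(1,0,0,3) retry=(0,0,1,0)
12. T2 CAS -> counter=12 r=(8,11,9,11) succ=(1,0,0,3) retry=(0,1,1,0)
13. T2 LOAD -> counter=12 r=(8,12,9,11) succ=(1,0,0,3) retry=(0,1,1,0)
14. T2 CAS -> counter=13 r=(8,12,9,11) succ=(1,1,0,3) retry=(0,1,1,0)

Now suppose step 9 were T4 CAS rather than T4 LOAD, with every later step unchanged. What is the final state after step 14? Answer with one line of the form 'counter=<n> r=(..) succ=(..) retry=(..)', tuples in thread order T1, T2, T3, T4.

(re-executing from step 9 with the substitution; state before step 9: counter=11 r=(8,0,9,10) succ=(1,0,0,2) retry=(0,0,1,0))
9. T4 CAS -> counter=11 r=(8,0,9,10) succ=(1,0,0,2) retry=(0,0,1,1)
10. T2 LOAD -> counter=11 r=(8,11,9,10) succ=(1,0,0,2) retry=(0,0,1,1)
11. T4 CAS -> counter=11 r=(8,11,9,10) succ=(1,0,0,2) retry=(0,0,1,2)
12. T2 CAS -> counter=12 r=(8,11,9,10) succ=(1,1,0,2) retry=(0,0,1,2)
13. T2 LOAD -> counter=12 r=(8,12,9,10) succ=(1,1,0,2) retry=(0,0,1,2)
14. T2 CAS -> counter=13 r=(8,12,9,10) succ=(1,2,0,2) retry=(0,0,1,2)

counter=13 r=(8,12,9,10) succ=(1,2,0,2) retry=(0,0,1,2)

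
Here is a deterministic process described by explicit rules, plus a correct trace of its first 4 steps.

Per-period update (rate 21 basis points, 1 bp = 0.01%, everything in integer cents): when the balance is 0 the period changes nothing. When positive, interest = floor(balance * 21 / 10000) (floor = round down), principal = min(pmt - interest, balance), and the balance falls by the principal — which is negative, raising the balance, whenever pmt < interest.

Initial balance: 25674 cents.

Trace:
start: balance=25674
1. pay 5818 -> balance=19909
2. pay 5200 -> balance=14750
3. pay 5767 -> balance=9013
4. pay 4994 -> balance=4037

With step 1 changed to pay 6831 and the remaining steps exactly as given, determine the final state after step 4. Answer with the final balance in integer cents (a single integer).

(re-executing from step 1 with the substitution; state before step 1: balance=25674)
1. pay 6831 -> balance=18896
2. pay 5200 -> balance=13735
3. pay 5767 -> balance=7996
4. pay 4994 -> balance=3018

3018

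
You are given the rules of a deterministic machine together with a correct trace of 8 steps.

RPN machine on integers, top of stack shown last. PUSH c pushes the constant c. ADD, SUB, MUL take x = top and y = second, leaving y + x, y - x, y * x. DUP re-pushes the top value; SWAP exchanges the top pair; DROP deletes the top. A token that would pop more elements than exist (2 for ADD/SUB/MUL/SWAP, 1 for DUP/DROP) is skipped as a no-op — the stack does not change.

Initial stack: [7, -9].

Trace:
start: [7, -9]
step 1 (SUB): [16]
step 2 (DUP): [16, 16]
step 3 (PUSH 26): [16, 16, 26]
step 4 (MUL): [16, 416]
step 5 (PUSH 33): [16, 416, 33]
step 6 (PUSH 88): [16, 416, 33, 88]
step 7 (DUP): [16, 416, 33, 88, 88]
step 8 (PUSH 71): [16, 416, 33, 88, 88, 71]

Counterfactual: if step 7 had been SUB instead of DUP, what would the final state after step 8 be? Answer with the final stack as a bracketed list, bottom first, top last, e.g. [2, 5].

(re-executing from step 7 with the substitution; state before step 7: [16, 416, 33, 88])
step 7 (SUB): [16, 416, -55]
step 8 (PUSH 71): [16, 416, -55, 71]

[16, 416, -55, 71]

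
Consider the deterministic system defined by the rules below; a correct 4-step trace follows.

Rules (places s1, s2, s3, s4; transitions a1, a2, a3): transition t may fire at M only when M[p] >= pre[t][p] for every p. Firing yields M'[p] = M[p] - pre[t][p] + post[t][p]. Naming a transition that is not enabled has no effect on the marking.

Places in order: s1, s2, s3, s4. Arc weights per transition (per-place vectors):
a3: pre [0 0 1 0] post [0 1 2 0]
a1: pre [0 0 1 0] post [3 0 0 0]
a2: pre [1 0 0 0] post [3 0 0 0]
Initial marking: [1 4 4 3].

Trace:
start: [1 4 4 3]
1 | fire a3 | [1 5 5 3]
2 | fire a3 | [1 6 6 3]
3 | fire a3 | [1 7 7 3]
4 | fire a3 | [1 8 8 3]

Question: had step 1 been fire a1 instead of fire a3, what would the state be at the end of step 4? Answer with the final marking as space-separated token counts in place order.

(re-executing from step 1 with the substitution; state before step 1: [1 4 4 3])
1 | fire a1 | [4 4 3 3]
2 | fire a3 | [4 5 4 3]
3 | fire a3 | [4 6 5 3]
4 | fire a3 | [4 7 6 3]

4 7 6 3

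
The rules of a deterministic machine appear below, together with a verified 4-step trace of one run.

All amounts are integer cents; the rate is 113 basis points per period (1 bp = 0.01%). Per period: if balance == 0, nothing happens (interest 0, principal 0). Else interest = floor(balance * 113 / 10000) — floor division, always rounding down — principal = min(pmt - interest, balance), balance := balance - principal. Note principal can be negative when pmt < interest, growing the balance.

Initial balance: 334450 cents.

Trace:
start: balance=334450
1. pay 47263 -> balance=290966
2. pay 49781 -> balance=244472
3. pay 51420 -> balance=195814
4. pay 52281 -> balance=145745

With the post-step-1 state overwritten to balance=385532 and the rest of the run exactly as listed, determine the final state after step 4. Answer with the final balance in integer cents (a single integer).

state after step 1 := balance=385532
2. pay 49781 -> balance=340107
3. pay 51420 -> balance=292530
4. pay 52281 -> balance=243554

243554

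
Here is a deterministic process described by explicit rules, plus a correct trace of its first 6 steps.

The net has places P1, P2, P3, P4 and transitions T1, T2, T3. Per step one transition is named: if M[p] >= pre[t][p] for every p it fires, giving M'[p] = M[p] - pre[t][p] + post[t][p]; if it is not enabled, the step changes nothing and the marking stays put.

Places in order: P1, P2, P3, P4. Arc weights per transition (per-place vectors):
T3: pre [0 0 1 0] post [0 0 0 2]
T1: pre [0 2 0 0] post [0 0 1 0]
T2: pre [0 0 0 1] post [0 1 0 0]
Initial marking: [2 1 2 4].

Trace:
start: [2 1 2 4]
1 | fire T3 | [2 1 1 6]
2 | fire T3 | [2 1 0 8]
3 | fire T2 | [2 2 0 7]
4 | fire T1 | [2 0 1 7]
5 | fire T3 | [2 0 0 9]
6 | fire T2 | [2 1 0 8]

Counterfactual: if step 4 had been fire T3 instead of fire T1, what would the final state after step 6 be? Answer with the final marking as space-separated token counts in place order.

2 3 0 6

(re-executing from step 4 with the substitution; state before step 4: [2 2 0 7])
4 | fire T3 | [2 2 0 7]
5 | fire T3 | [2 2 0 7]
6 | fire T2 | [2 3 0 6]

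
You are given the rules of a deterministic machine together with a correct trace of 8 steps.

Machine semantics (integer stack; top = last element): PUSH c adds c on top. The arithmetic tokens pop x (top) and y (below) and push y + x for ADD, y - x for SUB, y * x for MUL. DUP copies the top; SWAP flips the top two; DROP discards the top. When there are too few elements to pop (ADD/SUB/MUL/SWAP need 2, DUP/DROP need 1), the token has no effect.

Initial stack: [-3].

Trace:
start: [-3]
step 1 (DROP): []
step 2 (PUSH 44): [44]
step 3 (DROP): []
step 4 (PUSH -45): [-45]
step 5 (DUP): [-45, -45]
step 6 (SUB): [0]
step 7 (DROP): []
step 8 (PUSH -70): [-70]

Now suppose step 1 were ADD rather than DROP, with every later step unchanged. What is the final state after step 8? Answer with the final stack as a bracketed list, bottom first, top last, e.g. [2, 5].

(re-executing from step 1 with the substitution; state before step 1: [-3])
step 1 (ADD): [-3]
step 2 (PUSH 44): [-3, 44]
step 3 (DROP): [-3]
step 4 (PUSH -45): [-3, -45]
step 5 (DUP): [-3, -45, -45]
step 6 (SUB): [-3, 0]
step 7 (DROP): [-3]
step 8 (PUSH -70): [-3, -70]

[-3, -70]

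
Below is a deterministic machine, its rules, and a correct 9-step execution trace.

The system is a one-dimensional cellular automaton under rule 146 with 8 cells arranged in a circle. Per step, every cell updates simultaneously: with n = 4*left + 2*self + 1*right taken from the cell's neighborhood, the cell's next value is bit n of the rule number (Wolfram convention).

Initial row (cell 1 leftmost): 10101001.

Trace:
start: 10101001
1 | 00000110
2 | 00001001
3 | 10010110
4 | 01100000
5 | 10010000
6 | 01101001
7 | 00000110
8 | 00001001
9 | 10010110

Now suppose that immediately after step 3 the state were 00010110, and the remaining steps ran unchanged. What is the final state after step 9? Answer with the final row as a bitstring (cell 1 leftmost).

11000000

state after step 3 := 00010110
4 | 00100001
5 | 11010010
6 | 00001100
7 | 00010010
8 | 00101101
9 | 11000000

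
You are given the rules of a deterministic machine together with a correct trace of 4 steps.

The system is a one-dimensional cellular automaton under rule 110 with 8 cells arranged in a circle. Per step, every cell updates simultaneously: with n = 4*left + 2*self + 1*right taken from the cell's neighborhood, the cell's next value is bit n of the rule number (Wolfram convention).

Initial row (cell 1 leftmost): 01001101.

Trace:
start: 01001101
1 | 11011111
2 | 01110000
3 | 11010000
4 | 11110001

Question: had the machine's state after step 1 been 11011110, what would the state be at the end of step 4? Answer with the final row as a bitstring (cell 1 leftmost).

00111110

state after step 1 := 11011110
2 | 11110011
3 | 00010110
4 | 00111110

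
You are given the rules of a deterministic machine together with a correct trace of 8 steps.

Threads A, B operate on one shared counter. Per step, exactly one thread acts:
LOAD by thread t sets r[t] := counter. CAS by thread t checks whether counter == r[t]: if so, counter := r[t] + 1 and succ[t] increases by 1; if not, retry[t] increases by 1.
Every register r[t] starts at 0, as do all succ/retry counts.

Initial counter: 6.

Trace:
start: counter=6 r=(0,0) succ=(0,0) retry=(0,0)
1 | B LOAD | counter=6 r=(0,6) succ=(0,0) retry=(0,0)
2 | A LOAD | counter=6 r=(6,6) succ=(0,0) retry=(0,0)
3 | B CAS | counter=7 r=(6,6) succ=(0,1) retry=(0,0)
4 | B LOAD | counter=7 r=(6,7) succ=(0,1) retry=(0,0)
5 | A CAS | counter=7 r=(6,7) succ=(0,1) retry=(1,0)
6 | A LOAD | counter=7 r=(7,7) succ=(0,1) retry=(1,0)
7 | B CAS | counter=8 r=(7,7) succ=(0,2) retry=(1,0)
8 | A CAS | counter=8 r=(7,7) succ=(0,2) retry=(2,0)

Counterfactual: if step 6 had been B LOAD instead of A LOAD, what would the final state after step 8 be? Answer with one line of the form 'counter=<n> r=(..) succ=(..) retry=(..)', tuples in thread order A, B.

(re-executing from step 6 with the substitution; state before step 6: counter=7 r=(6,7) succ=(0,1) retry=(1,0))
6 | B LOAD | counter=7 r=(6,7) succ=(0,1) retry=(1,0)
7 | B CAS | counter=8 r=(6,7) succ=(0,2) retry=(1,0)
8 | A CAS | counter=8 r=(6,7) succ=(0,2) retry=(2,0)

counter=8 r=(6,7) succ=(0,2) retry=(2,0)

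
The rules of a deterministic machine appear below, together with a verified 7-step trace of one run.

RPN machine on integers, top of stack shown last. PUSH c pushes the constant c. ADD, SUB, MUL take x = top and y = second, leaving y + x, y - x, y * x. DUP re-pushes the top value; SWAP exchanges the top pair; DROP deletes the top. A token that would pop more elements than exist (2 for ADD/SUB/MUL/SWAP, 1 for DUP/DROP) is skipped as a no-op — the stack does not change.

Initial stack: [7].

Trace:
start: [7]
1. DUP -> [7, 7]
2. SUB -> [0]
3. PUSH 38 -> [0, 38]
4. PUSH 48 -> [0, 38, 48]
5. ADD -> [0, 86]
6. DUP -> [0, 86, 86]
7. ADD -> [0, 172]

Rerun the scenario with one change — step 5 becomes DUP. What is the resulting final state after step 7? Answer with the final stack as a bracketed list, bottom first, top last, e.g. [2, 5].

(re-executing from step 5 with the substitution; state before step 5: [0, 38, 48])
5. DUP -> [0, 38, 48, 48]
6. DUP -> [0, 38, 48, 48, 48]
7. ADD -> [0, 38, 48, 96]

[0, 38, 48, 96]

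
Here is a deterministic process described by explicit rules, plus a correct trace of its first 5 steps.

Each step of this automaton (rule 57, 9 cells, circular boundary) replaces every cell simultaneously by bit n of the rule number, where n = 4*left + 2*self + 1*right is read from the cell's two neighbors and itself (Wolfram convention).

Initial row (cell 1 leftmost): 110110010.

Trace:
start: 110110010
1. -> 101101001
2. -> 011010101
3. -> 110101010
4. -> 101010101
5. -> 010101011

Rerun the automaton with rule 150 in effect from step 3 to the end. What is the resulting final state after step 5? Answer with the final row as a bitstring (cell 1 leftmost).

011000100

(re-executing steps 3..5 under rule 150; state before step 3: 011010101)
3. -> 000010101
4. -> 100110101
5. -> 011000100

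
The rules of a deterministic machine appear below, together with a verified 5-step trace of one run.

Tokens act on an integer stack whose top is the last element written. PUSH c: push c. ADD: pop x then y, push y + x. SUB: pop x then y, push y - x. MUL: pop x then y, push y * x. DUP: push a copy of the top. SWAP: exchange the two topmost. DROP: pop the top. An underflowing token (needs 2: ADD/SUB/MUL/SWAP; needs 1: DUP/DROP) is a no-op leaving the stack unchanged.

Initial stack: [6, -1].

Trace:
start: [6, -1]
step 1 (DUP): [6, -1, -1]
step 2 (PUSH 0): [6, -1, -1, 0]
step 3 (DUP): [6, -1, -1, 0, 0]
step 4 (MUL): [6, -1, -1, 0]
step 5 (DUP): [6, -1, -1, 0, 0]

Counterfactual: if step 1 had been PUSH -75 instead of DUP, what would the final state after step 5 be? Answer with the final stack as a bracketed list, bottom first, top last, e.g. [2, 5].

[6, -1, -75, 0, 0]

(re-executing from step 1 with the substitution; state before step 1: [6, -1])
step 1 (PUSH -75): [6, -1, -75]
step 2 (PUSH 0): [6, -1, -75, 0]
step 3 (DUP): [6, -1, -75, 0, 0]
step 4 (MUL): [6, -1, -75, 0]
step 5 (DUP): [6, -1, -75, 0, 0]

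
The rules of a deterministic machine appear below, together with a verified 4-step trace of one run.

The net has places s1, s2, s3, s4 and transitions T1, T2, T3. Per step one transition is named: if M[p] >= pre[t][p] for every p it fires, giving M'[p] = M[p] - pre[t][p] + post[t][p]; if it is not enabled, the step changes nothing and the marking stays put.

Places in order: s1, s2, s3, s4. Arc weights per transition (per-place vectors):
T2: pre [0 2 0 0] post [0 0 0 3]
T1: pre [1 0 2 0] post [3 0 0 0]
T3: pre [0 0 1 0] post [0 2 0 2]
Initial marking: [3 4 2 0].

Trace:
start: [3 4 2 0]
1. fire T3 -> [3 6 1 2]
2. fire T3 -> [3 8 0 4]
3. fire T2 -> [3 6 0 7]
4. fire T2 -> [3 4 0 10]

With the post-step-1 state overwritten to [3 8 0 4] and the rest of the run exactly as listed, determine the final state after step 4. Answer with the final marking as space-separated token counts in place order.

state after step 1 := [3 8 0 4]
2. fire T3 -> [3 8 0 4]
3. fire T2 -> [3 6 0 7]
4. fire T2 -> [3 4 0 10]

3 4 0 10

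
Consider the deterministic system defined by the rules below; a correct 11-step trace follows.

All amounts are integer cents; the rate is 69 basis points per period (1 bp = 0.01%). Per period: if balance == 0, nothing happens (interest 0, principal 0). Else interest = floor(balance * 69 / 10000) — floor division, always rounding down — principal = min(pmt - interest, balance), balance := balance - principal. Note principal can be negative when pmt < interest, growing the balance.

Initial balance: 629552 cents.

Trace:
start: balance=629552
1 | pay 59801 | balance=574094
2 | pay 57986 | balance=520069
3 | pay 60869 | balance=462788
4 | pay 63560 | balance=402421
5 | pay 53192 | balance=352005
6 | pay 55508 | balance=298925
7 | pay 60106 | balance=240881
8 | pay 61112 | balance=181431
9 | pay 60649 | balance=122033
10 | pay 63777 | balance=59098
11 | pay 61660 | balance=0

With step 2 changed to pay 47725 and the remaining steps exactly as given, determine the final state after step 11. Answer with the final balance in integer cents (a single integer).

8762

(re-executing from step 2 with the substitution; state before step 2: balance=574094)
2 | pay 47725 | balance=530330
3 | pay 60869 | balance=473120
4 | pay 63560 | balance=412824
5 | pay 53192 | balance=362480
6 | pay 55508 | balance=309473
7 | pay 60106 | balance=251502
8 | pay 61112 | balance=192125
9 | pay 60649 | balance=132801
10 | pay 63777 | balance=69940
11 | pay 61660 | balance=8762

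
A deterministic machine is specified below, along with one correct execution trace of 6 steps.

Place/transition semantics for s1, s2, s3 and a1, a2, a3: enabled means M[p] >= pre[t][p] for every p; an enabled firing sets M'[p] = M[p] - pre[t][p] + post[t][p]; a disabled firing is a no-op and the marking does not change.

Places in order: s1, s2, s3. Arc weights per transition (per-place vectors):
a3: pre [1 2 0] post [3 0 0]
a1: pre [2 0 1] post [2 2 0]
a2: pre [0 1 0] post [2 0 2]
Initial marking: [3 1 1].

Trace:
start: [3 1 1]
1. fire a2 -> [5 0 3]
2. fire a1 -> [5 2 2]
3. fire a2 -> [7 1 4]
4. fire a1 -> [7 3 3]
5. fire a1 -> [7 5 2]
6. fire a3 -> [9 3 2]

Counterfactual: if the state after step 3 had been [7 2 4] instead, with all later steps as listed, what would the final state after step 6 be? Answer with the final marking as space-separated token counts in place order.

9 4 2

state after step 3 := [7 2 4]
4. fire a1 -> [7 4 3]
5. fire a1 -> [7 6 2]
6. fire a3 -> [9 4 2]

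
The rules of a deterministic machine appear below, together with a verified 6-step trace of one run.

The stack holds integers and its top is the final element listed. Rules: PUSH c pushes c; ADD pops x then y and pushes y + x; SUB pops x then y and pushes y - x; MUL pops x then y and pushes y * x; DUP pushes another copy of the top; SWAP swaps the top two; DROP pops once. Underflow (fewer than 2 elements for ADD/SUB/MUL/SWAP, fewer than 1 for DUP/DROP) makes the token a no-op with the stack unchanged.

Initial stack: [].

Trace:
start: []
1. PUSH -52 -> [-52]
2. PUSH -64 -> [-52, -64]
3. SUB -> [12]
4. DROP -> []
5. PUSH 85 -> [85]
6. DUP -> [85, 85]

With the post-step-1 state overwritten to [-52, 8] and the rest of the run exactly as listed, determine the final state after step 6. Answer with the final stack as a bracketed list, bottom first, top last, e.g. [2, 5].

state after step 1 := [-52, 8]
2. PUSH -64 -> [-52, 8, -64]
3. SUB -> [-52, 72]
4. DROP -> [-52]
5. PUSH 85 -> [-52, 85]
6. DUP -> [-52, 85, 85]

[-52, 85, 85]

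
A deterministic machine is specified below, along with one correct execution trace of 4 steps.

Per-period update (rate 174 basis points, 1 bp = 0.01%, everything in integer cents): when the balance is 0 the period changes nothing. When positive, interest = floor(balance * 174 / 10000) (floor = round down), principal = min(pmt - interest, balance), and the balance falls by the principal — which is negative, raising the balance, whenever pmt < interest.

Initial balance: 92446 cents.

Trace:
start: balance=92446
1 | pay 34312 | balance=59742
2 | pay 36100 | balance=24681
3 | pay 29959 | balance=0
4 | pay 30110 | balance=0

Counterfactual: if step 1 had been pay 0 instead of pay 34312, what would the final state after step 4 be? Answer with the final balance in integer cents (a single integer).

(re-executing from step 1 with the substitution; state before step 1: balance=92446)
1 | pay 0 | balance=94054
2 | pay 36100 | balance=59590
3 | pay 29959 | balance=30667
4 | pay 30110 | balance=1090

1090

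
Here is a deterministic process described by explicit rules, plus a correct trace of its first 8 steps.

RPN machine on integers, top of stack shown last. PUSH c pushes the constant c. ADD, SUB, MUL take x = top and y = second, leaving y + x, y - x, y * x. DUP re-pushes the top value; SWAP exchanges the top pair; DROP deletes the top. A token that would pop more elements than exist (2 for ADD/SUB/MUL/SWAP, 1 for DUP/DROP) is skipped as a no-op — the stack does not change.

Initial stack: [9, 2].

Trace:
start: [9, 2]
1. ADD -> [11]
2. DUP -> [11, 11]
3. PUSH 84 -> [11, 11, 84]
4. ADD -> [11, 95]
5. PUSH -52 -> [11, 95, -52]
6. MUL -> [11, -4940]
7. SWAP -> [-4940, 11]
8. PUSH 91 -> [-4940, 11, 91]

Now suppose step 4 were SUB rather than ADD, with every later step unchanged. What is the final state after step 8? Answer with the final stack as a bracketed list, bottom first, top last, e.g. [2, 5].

[3796, 11, 91]

(re-executing from step 4 with the substitution; state before step 4: [11, 11, 84])
4. SUB -> [11, -73]
5. PUSH -52 -> [11, -73, -52]
6. MUL -> [11, 3796]
7. SWAP -> [3796, 11]
8. PUSH 91 -> [3796, 11, 91]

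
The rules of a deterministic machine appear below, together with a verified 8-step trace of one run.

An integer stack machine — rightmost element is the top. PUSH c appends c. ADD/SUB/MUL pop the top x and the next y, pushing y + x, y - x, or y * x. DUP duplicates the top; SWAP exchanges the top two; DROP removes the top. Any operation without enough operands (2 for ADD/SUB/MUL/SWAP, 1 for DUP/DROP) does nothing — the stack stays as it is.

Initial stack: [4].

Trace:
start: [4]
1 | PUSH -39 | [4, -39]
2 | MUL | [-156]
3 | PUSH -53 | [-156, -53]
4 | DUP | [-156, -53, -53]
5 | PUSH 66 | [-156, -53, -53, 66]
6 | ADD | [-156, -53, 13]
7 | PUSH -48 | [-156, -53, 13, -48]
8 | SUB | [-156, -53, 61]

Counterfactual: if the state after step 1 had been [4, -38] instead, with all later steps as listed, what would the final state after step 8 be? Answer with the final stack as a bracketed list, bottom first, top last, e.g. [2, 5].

state after step 1 := [4, -38]
2 | MUL | [-152]
3 | PUSH -53 | [-152, -53]
4 | DUP | [-152, -53, -53]
5 | PUSH 66 | [-152, -53, -53, 66]
6 | ADD | [-152, -53, 13]
7 | PUSH -48 | [-152, -53, 13, -48]
8 | SUB | [-152, -53, 61]

[-152, -53, 61]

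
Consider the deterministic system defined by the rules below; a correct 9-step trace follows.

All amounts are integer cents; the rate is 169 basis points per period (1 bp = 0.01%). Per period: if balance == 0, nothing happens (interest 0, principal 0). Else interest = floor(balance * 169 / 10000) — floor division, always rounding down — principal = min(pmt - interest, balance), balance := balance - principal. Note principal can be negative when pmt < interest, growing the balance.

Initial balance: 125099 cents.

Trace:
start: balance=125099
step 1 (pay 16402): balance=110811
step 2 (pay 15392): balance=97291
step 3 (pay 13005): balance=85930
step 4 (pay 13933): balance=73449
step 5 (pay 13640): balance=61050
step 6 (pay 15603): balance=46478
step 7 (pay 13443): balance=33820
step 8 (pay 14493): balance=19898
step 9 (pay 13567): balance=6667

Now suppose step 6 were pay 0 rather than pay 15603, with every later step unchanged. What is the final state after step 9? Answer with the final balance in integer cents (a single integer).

(re-executing from step 6 with the substitution; state before step 6: balance=61050)
step 6 (pay 0): balance=62081
step 7 (pay 13443): balance=49687
step 8 (pay 14493): balance=36033
step 9 (pay 13567): balance=23074

23074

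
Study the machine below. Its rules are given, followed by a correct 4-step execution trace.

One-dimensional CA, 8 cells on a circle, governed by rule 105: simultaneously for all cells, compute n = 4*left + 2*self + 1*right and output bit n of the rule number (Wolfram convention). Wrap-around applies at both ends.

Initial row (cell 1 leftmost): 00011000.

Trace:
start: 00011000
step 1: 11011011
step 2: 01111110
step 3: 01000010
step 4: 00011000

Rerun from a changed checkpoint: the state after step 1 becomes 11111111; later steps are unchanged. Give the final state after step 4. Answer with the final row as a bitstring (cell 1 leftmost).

00000000

state after step 1 := 11111111
step 2: 00000000
step 3: 11111111
step 4: 00000000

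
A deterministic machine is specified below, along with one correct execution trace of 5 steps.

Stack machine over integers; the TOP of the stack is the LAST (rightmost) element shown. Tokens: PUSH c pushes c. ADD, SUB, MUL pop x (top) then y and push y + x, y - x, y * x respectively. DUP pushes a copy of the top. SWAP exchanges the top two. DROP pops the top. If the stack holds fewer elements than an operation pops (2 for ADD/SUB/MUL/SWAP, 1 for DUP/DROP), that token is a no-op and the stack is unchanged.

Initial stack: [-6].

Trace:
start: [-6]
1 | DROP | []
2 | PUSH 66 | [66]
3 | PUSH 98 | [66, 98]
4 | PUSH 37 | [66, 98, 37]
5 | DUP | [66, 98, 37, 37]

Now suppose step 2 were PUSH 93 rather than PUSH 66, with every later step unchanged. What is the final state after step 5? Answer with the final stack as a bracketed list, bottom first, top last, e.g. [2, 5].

(re-executing from step 2 with the substitution; state before step 2: [])
2 | PUSH 93 | [93]
3 | PUSH 98 | [93, 98]
4 | PUSH 37 | [93, 98, 37]
5 | DUP | [93, 98, 37, 37]

[93, 98, 37, 37]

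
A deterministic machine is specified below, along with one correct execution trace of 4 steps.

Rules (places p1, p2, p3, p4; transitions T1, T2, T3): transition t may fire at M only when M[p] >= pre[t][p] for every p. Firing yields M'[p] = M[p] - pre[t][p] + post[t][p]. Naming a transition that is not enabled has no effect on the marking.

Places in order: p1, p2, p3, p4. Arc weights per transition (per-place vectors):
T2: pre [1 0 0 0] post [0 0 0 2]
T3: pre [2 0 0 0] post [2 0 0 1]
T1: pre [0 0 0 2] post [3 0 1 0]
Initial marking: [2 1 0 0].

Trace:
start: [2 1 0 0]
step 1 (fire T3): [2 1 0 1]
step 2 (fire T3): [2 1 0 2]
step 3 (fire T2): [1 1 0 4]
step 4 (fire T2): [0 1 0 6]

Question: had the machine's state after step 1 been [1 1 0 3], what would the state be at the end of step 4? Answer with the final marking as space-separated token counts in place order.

0 1 0 5

state after step 1 := [1 1 0 3]
step 2 (fire T3): [1 1 0 3]
step 3 (fire T2): [0 1 0 5]
step 4 (fire T2): [0 1 0 5]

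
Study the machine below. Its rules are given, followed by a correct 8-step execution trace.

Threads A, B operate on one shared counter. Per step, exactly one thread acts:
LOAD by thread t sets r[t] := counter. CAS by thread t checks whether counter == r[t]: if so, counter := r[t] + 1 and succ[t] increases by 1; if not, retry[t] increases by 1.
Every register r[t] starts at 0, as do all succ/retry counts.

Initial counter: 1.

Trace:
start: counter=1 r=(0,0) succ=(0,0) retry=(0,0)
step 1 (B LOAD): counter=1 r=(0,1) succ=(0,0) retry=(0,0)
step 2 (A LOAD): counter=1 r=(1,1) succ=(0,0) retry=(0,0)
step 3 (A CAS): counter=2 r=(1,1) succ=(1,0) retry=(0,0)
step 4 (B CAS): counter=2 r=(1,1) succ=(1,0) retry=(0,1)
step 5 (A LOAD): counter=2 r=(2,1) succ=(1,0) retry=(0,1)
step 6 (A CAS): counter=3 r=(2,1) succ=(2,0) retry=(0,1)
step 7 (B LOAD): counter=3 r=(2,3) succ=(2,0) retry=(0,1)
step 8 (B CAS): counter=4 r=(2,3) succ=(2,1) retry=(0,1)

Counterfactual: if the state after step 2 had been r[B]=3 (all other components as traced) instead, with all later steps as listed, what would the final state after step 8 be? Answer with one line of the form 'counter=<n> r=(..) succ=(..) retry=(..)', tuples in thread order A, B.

state after step 2 := counter=1 r=(1,3) succ=(0,0) retry=(0,0)
step 3 (A CAS): counter=2 r=(1,3) succ=(1,0) retry=(0,0)
step 4 (B CAS): counter=2 r=(1,3) succ=(1,0) retry=(0,1)
step 5 (A LOAD): counter=2 r=(2,3) succ=(1,0) retry=(0,1)
step 6 (A CAS): counter=3 r=(2,3) succ=(2,0) retry=(0,1)
step 7 (B LOAD): counter=3 r=(2,3) succ=(2,0) retry=(0,1)
step 8 (B CAS): counter=4 r=(2,3) succ=(2,1) retry=(0,1)

counter=4 r=(2,3) succ=(2,1) retry=(0,1)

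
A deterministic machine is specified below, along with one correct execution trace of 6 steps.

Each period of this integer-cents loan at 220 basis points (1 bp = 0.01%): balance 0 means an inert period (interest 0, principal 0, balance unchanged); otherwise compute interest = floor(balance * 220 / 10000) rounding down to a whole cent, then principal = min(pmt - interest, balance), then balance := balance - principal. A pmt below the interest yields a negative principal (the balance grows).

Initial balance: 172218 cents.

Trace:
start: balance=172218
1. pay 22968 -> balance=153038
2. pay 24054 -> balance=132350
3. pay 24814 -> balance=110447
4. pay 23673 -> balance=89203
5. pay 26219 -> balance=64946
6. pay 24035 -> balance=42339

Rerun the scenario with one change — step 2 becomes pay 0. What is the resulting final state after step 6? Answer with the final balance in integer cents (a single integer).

68581

(re-executing from step 2 with the substitution; state before step 2: balance=153038)
2. pay 0 -> balance=156404
3. pay 24814 -> balance=135030
4. pay 23673 -> balance=114327
5. pay 26219 -> balance=90623
6. pay 24035 -> balance=68581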